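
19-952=-933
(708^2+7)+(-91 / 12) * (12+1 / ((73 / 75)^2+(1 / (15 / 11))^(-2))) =501177.30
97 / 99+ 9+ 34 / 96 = 16369 / 1584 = 10.33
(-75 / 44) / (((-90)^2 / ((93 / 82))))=-31 / 129888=-0.00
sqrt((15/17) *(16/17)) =4 *sqrt(15)/17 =0.91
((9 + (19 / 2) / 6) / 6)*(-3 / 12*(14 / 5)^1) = -889 / 720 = -1.23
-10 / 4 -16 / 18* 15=-95 / 6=-15.83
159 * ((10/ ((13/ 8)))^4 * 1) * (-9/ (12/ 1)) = -4884480000/ 28561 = -171019.22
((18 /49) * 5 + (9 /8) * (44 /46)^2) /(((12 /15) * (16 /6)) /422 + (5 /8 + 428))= 1881035460 /281318357873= 0.01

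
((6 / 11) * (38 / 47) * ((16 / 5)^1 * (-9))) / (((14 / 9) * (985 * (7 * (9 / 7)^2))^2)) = -4256 / 67716853875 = -0.00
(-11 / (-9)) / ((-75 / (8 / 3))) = -88 / 2025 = -0.04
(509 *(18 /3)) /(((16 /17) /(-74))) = -960483 /4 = -240120.75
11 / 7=1.57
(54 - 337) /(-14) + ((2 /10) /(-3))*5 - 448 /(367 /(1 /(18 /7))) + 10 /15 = 928211 /46242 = 20.07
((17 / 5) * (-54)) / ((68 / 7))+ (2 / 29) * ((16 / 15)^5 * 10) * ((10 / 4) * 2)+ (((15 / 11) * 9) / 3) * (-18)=-1701010637 / 19379250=-87.77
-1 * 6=-6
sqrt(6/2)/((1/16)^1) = 16 * sqrt(3) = 27.71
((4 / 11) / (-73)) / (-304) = 1 / 61028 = 0.00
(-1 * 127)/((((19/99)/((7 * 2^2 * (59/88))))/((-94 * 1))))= 22186773/19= 1167724.89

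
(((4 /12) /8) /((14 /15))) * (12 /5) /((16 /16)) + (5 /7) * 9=183 /28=6.54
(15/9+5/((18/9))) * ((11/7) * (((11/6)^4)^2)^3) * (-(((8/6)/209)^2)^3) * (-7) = 1528977261210363657275/238051238694423861430738944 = 0.00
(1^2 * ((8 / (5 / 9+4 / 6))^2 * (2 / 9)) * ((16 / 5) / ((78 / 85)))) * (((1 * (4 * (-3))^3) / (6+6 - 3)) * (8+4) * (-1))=120324096 / 1573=76493.39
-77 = -77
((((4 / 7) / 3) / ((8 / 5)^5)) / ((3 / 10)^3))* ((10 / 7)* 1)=1953125 / 2032128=0.96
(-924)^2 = 853776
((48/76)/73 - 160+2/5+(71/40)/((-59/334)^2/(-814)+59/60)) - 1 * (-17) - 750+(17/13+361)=-63813059908523632/120748639369345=-528.48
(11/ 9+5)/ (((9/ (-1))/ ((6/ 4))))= -28/ 27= -1.04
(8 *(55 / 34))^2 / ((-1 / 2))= -96800 / 289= -334.95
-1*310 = -310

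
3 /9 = 0.33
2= 2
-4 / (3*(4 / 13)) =-13 / 3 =-4.33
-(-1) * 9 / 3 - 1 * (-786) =789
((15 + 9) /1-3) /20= 21 /20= 1.05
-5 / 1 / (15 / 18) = -6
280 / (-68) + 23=321 / 17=18.88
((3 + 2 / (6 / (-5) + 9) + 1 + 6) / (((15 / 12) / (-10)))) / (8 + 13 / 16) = -51200 / 5499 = -9.31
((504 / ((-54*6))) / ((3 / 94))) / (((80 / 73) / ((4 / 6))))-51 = -65327 / 810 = -80.65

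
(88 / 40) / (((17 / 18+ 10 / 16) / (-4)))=-3168 / 565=-5.61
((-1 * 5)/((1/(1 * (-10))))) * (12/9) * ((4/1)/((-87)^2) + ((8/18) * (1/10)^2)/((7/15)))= 106520/158949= 0.67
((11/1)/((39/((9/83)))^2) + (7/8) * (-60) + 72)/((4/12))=136216791/2328482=58.50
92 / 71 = 1.30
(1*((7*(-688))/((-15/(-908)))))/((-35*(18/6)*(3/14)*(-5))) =-8745856/3375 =-2591.36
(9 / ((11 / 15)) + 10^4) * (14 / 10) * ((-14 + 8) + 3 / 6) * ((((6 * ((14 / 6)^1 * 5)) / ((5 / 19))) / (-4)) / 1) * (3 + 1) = 20507137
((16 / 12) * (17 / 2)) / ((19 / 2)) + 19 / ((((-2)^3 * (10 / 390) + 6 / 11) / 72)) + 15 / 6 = 33482437 / 8322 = 4023.36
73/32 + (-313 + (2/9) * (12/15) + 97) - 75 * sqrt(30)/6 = -307499/1440 - 25 * sqrt(30)/2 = -282.01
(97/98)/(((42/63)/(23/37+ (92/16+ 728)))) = 31627917/29008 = 1090.32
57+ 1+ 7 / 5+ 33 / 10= 627 / 10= 62.70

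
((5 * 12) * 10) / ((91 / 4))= 2400 / 91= 26.37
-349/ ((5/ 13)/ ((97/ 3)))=-440089/ 15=-29339.27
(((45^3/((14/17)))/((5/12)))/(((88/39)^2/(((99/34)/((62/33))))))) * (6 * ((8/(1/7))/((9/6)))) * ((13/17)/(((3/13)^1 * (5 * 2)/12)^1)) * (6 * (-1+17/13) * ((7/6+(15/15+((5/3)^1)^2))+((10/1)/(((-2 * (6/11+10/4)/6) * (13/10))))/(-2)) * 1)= 40990595257170/35309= 1160910681.62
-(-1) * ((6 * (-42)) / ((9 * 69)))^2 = 784 / 4761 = 0.16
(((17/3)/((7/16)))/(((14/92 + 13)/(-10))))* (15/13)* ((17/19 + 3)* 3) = -27776640/209209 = -132.77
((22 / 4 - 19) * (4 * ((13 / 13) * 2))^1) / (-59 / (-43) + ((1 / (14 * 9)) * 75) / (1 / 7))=-27864 / 1429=-19.50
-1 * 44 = -44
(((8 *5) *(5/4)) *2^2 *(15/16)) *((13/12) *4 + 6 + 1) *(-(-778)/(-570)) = -165325/57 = -2900.44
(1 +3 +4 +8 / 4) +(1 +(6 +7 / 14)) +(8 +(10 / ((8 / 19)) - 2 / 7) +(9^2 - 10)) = 3359 / 28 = 119.96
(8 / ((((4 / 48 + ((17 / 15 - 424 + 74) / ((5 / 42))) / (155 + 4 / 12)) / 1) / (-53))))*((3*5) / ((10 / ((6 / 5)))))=53347680 / 1312891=40.63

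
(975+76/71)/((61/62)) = 4296662/4331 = 992.07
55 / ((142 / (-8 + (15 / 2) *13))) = 9845 / 284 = 34.67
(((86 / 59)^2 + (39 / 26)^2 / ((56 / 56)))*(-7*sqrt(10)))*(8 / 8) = -426391*sqrt(10) / 13924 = -96.84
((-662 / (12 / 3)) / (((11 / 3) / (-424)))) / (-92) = -208.02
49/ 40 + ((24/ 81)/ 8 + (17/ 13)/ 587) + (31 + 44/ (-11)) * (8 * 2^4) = 28492974293/ 8241480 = 3457.26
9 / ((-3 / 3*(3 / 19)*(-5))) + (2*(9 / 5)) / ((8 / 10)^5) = 22.39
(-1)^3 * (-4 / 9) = 4 / 9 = 0.44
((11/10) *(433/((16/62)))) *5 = 147653/16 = 9228.31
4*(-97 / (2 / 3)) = -582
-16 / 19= -0.84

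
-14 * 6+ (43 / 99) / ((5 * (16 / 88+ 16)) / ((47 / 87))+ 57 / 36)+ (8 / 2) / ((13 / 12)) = -2940789664 / 36620337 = -80.30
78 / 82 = 39 / 41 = 0.95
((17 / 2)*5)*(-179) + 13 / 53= -806369 / 106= -7607.25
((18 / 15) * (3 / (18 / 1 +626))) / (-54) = -1 / 9660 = -0.00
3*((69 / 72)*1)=23 / 8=2.88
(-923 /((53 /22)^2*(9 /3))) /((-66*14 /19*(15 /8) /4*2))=3086512 /2654505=1.16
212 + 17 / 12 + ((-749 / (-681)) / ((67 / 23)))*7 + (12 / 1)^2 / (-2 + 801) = 216.24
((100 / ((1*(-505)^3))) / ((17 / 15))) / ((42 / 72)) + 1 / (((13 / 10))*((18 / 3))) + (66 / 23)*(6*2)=3801148077289 / 109977419643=34.56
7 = 7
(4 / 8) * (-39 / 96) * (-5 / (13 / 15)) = 75 / 64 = 1.17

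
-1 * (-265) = 265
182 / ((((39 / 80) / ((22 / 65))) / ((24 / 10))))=19712 / 65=303.26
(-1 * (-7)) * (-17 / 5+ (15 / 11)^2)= -6524 / 605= -10.78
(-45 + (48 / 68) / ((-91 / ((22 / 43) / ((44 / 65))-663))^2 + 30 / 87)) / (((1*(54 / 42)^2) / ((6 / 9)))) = -2420410441246 / 139380852951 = -17.37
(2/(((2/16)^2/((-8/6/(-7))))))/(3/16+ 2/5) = 40960/987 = 41.50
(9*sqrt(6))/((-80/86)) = -387*sqrt(6)/40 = -23.70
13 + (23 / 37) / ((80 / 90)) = 4055 / 296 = 13.70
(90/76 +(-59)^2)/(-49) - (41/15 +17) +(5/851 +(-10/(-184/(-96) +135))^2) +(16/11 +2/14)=-62948159144728153/705778310545770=-89.19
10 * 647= 6470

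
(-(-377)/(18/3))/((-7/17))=-6409/42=-152.60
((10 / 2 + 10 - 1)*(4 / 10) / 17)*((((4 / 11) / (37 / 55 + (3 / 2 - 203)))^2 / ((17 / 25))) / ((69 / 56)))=12544000 / 9731452895421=0.00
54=54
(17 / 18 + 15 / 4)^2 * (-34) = -485537 / 648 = -749.29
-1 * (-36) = 36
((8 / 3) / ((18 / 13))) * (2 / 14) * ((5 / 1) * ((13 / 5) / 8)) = 169 / 378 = 0.45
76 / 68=19 / 17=1.12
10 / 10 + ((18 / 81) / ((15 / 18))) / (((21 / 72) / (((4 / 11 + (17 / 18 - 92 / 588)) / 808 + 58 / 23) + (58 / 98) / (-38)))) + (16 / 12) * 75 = 774054542983 / 7493800545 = 103.29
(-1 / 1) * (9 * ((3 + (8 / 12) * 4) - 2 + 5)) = -78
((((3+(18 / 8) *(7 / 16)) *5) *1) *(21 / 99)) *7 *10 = 104125 / 352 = 295.81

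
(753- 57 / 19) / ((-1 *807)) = -250 / 269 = -0.93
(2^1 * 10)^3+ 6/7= 56006/7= 8000.86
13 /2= 6.50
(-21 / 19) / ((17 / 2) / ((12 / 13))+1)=-72 / 665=-0.11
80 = 80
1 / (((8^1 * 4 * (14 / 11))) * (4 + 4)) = 0.00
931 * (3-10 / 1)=-6517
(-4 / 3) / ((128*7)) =-1 / 672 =-0.00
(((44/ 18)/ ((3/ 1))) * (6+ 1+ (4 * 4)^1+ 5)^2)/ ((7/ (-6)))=-4928/ 9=-547.56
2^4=16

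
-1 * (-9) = 9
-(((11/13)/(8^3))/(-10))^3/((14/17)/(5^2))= 22627/165130755112960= 0.00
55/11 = 5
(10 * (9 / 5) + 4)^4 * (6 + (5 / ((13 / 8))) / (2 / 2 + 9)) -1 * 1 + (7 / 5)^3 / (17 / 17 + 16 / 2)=21610105834 / 14625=1477614.07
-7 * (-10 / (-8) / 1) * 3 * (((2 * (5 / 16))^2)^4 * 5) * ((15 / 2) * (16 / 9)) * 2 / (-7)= 48828125 / 4194304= 11.64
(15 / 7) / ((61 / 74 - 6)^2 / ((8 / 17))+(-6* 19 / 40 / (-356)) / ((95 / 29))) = 1462092000 / 38841247417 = 0.04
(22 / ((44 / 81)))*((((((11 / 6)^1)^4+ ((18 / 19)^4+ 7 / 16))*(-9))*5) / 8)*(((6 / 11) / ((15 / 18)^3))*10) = -193000076757 / 7167655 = -26926.53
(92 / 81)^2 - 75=-483611 / 6561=-73.71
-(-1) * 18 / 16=9 / 8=1.12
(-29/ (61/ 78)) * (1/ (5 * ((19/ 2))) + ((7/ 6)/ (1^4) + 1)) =-470119/ 5795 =-81.12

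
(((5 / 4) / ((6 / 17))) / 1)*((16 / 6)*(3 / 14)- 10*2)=-1445 / 21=-68.81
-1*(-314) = 314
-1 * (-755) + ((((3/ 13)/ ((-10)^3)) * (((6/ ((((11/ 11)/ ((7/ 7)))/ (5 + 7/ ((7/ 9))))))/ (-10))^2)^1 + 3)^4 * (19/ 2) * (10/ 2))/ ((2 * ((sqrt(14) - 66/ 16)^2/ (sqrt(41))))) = 755 + 34650656895085793103473712 * sqrt(574)/ 20291684894561767578125 + 26053618915433825496361863 * sqrt(41)/ 4058336978912353515625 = 82773.50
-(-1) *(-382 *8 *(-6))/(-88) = -2292/11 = -208.36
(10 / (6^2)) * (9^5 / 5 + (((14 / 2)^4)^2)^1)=14441527 / 9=1604614.11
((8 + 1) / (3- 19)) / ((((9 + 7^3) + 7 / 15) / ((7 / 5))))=-189 / 84592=-0.00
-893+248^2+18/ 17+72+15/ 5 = 1031680/ 17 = 60687.06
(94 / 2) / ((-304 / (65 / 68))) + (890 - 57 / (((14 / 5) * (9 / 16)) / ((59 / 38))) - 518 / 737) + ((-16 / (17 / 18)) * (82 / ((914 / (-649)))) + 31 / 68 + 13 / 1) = 1832.82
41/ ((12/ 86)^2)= 75809/ 36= 2105.81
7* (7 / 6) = 8.17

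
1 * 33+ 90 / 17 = 651 / 17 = 38.29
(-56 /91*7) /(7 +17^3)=-7 /7995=-0.00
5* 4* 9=180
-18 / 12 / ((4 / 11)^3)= -3993 / 128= -31.20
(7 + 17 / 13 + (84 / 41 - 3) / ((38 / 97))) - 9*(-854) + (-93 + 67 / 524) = 40324497743 / 5306548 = 7599.01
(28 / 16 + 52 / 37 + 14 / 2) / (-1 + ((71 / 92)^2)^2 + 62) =26918465472 / 162630123269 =0.17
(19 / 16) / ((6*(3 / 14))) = 133 / 144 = 0.92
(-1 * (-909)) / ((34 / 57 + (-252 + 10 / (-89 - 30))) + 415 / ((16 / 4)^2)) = -98651952 / 24478495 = -4.03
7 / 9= 0.78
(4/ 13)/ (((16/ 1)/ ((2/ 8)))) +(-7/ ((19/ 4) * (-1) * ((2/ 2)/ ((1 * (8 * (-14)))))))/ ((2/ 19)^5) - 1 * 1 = -2656463471/ 208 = -12771459.00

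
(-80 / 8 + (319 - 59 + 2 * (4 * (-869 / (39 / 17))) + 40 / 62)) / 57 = -3360674 / 68913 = -48.77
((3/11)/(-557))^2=9/37540129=0.00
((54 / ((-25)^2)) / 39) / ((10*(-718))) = -9 / 29168750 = -0.00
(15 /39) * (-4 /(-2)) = 10 /13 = 0.77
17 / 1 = 17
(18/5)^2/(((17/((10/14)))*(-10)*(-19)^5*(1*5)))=162/36831972625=0.00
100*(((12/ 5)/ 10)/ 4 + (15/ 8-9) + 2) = -1013/ 2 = -506.50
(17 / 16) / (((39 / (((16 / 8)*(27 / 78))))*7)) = 51 / 18928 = 0.00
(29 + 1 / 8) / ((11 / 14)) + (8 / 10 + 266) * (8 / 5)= 510343 / 1100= 463.95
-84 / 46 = -42 / 23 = -1.83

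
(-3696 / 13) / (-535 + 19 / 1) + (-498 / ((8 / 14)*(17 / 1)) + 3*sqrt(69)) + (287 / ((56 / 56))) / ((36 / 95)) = 731.57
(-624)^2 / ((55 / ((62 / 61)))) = 24141312 / 3355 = 7195.62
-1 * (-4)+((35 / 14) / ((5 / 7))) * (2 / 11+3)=333 / 22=15.14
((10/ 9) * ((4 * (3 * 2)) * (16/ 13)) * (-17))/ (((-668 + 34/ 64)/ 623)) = 433807360/ 833001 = 520.78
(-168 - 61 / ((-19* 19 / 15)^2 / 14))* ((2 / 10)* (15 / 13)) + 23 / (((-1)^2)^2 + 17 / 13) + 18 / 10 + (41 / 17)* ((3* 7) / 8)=-72619624373 / 3456112920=-21.01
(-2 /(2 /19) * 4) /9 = -76 /9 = -8.44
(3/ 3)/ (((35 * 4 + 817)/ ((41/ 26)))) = 41/ 24882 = 0.00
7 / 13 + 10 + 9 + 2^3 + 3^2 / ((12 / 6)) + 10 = 1093 / 26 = 42.04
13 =13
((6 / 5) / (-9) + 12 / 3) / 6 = 29 / 45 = 0.64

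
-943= -943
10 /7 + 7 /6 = 109 /42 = 2.60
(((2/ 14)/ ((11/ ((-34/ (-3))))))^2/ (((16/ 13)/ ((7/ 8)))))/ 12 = 3757/ 2927232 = 0.00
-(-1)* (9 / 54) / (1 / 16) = 8 / 3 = 2.67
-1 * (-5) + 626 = 631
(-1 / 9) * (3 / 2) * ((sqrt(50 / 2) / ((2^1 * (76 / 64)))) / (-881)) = 20 / 50217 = 0.00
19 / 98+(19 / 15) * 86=160417 / 1470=109.13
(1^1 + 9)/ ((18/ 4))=20/ 9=2.22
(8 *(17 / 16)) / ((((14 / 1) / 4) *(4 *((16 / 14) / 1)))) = 17 / 32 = 0.53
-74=-74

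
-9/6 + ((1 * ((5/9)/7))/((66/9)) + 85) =19291/231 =83.51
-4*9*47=-1692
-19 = -19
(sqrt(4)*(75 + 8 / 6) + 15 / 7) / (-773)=-3251 / 16233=-0.20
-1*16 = -16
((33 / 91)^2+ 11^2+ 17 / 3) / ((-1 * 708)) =-3150047 / 17588844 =-0.18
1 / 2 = 0.50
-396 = -396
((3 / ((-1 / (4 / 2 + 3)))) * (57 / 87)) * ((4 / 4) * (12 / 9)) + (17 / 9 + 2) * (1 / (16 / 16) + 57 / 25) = -454 / 1305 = -0.35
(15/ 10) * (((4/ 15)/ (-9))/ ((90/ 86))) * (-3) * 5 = 86/ 135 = 0.64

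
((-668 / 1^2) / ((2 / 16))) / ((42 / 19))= -50768 / 21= -2417.52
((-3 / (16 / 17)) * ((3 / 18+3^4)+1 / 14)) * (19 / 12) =-275519 / 672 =-410.00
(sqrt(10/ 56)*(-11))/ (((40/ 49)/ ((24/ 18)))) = -77*sqrt(35)/ 60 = -7.59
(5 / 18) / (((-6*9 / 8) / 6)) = -20 / 81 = -0.25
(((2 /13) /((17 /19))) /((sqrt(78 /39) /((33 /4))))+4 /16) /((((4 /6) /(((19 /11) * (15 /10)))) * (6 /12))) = 171 /88+9747 * sqrt(2) /1768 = 9.74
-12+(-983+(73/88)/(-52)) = -4553193/4576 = -995.02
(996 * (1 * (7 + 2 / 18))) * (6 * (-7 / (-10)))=148736 / 5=29747.20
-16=-16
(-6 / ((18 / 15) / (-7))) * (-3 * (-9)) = 945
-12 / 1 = -12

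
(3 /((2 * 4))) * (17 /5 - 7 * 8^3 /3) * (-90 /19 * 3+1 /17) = 81679199 /12920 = 6321.92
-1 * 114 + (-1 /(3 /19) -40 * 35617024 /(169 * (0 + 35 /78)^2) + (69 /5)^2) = -153865286038 /3675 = -41868105.04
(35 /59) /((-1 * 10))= -7 /118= -0.06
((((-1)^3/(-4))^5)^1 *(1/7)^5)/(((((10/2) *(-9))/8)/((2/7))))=-1/338829120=-0.00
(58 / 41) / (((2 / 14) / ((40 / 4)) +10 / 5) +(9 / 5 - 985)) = -4060 / 2816003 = -0.00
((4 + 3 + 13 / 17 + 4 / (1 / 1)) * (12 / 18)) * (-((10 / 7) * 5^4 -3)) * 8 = -19932800 / 357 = -55834.17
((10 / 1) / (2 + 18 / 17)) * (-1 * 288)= -12240 / 13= -941.54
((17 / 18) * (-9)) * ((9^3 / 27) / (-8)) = 459 / 16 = 28.69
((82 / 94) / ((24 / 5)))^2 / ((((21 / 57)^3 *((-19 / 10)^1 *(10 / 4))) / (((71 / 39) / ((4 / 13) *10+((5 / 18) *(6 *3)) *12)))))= -5254355 / 1309283136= -0.00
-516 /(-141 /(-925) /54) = -8591400 /47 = -182795.74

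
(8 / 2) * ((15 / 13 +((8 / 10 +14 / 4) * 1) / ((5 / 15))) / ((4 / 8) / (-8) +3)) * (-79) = -4618656 / 3055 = -1511.84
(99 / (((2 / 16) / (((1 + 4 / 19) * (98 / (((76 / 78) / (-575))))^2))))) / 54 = 407301792397500 / 6859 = 59382095407.13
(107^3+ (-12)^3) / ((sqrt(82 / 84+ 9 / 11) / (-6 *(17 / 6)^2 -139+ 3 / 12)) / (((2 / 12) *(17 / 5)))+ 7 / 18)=906802599711600 *sqrt(382998) / 5480039062853+ 17256628955607432930 / 5480039062853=3251403.90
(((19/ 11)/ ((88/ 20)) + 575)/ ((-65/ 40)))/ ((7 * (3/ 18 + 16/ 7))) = -20.63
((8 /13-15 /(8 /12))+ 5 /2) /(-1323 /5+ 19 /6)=7560 /101959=0.07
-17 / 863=-0.02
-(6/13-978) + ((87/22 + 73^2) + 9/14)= 6311.14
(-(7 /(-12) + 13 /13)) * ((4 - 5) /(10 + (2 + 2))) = 5 /168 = 0.03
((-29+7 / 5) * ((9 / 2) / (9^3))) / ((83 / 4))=-0.01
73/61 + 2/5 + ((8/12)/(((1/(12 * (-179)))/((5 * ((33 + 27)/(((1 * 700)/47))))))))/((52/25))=-13865.99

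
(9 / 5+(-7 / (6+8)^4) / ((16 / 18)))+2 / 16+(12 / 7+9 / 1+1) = 2994051 / 219520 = 13.64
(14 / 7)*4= 8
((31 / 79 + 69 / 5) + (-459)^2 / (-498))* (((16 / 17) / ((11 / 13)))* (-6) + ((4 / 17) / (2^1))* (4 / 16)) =13324107293 / 4904636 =2716.64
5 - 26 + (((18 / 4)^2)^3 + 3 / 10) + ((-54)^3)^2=7934374265301 / 320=24794919579.07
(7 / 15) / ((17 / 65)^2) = 5915 / 867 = 6.82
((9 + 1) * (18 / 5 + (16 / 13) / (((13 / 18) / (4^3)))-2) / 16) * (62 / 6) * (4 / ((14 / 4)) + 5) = 15581437 / 3549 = 4390.37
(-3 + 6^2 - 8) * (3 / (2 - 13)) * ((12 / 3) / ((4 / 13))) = -975 / 11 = -88.64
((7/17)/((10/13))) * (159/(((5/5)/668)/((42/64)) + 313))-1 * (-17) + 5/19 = 62171809117/3545567770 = 17.54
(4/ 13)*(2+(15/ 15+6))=36/ 13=2.77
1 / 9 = 0.11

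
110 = 110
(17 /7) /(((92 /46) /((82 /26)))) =697 /182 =3.83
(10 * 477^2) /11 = 2275290 /11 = 206844.55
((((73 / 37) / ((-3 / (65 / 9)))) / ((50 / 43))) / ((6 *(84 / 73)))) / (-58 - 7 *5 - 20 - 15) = 2978911 / 644474880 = 0.00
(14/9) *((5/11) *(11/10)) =7/9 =0.78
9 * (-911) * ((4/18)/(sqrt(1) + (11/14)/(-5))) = -127540/59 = -2161.69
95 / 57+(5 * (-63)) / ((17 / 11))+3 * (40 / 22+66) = 728 / 561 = 1.30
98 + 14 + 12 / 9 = 340 / 3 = 113.33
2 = 2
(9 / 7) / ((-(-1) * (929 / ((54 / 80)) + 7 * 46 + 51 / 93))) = 7533 / 9953531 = 0.00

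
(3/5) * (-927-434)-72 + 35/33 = -146444/165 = -887.54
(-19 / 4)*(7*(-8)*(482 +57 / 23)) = 2964038 / 23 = 128871.22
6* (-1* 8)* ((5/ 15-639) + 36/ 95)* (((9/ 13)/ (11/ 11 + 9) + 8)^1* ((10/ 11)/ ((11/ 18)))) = 54957798144/ 149435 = 367770.59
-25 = -25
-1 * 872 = -872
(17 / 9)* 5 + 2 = 103 / 9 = 11.44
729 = 729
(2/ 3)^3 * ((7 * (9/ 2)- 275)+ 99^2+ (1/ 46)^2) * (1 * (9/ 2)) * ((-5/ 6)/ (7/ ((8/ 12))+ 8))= -101118355/ 176157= -574.02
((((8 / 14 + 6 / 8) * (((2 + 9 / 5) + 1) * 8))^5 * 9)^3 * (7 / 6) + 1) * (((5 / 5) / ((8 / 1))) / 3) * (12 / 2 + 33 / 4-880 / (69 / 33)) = -25072451423781265315959949798936778340052509965245528381 / 45700578150958007812500000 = -548624381533249352827347500000.00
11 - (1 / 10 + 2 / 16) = 431 / 40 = 10.78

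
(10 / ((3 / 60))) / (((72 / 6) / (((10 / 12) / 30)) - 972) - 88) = -50 / 157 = -0.32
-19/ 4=-4.75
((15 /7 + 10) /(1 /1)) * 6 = 72.86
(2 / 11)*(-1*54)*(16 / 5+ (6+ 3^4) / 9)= -6948 / 55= -126.33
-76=-76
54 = 54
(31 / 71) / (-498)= -31 / 35358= -0.00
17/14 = 1.21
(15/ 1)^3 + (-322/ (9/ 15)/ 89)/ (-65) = 11714947/ 3471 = 3375.09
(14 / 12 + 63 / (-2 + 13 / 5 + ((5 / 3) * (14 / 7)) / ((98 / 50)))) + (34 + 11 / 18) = 961247 / 15219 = 63.16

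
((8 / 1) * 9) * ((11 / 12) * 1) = 66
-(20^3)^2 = -64000000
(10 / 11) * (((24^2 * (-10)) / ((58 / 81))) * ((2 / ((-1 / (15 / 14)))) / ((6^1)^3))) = 162000 / 2233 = 72.55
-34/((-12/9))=51/2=25.50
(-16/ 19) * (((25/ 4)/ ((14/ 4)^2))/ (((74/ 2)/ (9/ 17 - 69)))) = 465600/ 585599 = 0.80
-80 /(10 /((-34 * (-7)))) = -1904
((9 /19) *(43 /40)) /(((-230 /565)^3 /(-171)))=5025610251 /3893440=1290.79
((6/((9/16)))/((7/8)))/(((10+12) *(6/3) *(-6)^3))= -8/6237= -0.00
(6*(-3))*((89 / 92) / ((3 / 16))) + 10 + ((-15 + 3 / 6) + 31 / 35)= -155339 / 1610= -96.48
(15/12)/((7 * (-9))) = -5/252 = -0.02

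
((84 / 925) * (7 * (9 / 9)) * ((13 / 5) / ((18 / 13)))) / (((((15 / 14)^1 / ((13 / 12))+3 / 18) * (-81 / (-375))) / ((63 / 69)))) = 4.37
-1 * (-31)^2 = -961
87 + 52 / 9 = 835 / 9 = 92.78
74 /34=37 /17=2.18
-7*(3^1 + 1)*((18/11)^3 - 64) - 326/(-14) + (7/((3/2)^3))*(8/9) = 3836270651/2264031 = 1694.44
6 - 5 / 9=49 / 9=5.44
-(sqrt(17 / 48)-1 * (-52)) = -52-sqrt(51) / 12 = -52.60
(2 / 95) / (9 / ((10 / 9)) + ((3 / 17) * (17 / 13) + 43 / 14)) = 91 / 49286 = 0.00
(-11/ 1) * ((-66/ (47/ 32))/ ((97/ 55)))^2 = -148424601600/ 20784481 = -7141.13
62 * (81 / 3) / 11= 1674 / 11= 152.18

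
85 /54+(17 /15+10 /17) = 15127 /4590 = 3.30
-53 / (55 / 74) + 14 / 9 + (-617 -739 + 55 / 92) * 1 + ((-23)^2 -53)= -43224551 / 45540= -949.16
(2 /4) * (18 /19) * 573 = 5157 /19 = 271.42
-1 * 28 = -28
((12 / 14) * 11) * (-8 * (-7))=528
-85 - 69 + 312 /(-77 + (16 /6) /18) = -327974 /2075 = -158.06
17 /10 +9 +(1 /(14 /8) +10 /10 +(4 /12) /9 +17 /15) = 13.44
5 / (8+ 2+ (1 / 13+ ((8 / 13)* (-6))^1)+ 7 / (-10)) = 650 / 739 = 0.88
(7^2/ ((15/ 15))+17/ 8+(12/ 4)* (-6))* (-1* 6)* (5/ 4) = -3975/ 16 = -248.44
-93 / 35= -2.66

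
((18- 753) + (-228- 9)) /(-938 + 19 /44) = 1.04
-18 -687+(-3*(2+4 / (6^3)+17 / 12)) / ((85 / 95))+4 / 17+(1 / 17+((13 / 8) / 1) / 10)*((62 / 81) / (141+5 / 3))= -716.28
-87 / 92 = -0.95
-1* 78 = -78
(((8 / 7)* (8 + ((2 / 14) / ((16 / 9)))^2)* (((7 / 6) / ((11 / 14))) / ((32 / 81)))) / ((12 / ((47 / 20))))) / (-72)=-4720351 / 50462720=-0.09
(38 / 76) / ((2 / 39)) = 39 / 4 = 9.75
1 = 1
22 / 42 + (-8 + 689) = 14312 / 21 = 681.52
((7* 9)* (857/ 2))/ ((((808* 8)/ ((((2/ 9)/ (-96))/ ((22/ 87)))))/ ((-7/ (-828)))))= -0.00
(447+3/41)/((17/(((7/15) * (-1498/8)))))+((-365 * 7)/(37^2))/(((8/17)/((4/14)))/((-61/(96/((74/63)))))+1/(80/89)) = -397832157907219/173246324182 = -2296.34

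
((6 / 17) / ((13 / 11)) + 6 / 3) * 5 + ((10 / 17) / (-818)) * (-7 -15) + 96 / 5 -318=-129839716 / 451945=-287.29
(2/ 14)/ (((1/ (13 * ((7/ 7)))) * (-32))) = -13/ 224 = -0.06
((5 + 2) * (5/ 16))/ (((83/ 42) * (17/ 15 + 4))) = 1575/ 7304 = 0.22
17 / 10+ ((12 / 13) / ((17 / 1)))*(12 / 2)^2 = 3.65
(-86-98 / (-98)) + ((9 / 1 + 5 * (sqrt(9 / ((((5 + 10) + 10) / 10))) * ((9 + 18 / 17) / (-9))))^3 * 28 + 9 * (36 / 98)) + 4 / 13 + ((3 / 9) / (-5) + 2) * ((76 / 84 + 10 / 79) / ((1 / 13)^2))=69148420963484 / 654450615-163936332 * sqrt(10) / 4913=140.27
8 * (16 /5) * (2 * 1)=256 /5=51.20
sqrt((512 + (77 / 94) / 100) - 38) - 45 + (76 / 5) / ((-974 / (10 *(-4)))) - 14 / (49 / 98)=-35247 / 487 + sqrt(418833638) / 940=-50.60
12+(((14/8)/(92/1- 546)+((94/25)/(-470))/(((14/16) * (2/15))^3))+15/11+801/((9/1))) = 666826949/6851768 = 97.32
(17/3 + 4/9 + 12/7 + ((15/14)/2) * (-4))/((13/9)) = 358/91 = 3.93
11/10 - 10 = -89/10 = -8.90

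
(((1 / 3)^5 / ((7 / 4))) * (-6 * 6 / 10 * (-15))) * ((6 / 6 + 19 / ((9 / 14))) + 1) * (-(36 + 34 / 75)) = -6211648 / 42525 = -146.07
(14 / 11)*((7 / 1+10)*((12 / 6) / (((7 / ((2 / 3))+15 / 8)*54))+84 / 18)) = 2970716 / 29403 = 101.03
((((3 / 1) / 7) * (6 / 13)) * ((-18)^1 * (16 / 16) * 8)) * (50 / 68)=-32400 / 1547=-20.94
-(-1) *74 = 74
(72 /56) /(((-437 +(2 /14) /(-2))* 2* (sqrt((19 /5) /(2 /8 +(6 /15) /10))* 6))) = -3* sqrt(2755) /2325220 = -0.00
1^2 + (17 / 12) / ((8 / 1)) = 113 / 96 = 1.18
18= 18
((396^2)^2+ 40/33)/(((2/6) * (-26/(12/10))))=-3404943395.61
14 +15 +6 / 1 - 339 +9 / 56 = -17015 / 56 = -303.84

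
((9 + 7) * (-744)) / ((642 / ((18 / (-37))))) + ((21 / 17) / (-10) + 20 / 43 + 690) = 20239740443 / 28940290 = 699.36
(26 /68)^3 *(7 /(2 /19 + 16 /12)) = 876603 /3222928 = 0.27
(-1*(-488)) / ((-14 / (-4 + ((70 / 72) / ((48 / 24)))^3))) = 88457137 / 653184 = 135.42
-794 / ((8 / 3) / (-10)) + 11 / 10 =2978.60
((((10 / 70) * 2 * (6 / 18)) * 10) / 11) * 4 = 80 / 231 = 0.35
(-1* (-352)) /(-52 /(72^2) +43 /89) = 3691008 /4961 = 744.00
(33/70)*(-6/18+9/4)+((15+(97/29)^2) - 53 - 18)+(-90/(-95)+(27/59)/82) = -464904087327/10822896280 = -42.96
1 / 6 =0.17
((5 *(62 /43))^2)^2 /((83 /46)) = 424819660000 /283760483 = 1497.11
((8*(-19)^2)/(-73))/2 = -1444/73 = -19.78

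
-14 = -14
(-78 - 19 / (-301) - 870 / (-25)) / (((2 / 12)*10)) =-194763 / 7525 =-25.88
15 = 15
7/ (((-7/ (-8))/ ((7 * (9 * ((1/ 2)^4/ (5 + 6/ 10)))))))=45/ 8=5.62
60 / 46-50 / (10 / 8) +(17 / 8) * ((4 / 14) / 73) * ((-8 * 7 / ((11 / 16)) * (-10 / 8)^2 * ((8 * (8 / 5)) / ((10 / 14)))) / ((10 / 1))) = -3748518 / 92345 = -40.59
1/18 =0.06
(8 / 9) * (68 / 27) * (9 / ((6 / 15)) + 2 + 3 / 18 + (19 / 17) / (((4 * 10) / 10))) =40712 / 729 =55.85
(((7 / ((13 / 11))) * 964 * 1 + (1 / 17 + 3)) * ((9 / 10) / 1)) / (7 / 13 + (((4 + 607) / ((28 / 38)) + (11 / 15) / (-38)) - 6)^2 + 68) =4522489671420 / 596111405366471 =0.01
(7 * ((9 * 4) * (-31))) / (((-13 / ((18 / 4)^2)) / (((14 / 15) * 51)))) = 37649934 / 65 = 579229.75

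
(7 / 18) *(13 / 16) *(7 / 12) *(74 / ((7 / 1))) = 3367 / 1728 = 1.95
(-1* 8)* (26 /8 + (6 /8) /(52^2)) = -35155 /1352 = -26.00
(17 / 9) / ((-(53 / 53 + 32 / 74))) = -629 / 477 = -1.32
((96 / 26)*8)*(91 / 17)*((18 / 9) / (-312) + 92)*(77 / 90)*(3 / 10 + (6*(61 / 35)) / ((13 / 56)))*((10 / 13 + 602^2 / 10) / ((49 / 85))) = 389719098749728 / 10985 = 35477387232.57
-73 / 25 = -2.92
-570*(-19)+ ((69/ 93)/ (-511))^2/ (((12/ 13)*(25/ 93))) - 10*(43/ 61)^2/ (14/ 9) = 32610953911725817/ 3012056847100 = 10826.81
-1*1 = -1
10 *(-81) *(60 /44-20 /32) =-26325 /44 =-598.30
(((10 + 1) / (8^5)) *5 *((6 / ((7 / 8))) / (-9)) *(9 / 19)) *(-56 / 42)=55 / 68096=0.00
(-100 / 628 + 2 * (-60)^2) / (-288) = -1130375 / 45216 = -25.00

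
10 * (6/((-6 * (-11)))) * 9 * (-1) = -90/11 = -8.18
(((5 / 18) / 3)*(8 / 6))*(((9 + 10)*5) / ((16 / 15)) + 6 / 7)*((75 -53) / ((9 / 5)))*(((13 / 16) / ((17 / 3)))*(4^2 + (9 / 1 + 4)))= 38670775 / 68544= 564.17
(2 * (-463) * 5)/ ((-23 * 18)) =2315/ 207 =11.18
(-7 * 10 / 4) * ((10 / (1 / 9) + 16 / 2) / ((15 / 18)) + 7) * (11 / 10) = -47971 / 20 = -2398.55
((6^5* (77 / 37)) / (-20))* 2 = -299376 / 185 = -1618.25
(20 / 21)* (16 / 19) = 320 / 399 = 0.80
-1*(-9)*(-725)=-6525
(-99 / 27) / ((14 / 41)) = -451 / 42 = -10.74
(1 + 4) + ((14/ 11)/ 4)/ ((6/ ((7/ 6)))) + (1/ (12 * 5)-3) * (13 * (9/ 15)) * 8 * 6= -22015583/ 19800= -1111.90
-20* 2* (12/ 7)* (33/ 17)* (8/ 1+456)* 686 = -42369204.71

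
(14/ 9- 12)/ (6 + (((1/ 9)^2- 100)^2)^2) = -449599086/ 4302546987907927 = -0.00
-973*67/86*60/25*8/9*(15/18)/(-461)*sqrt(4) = 1043056/178407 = 5.85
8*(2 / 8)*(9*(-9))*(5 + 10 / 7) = -7290 / 7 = -1041.43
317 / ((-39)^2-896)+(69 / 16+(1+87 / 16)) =28143 / 2500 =11.26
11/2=5.50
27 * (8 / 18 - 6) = -150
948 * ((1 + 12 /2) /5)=6636 /5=1327.20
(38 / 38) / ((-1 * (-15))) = 0.07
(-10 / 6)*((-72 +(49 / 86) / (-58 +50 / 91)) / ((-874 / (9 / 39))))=-0.03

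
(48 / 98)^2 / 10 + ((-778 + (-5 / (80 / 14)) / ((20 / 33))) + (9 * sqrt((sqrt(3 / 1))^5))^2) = -59884379 / 76832 + 729 * sqrt(3) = 483.25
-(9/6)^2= -2.25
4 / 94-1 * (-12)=566 / 47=12.04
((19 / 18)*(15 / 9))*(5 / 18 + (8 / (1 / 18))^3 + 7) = 5106045085 / 972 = 5253132.80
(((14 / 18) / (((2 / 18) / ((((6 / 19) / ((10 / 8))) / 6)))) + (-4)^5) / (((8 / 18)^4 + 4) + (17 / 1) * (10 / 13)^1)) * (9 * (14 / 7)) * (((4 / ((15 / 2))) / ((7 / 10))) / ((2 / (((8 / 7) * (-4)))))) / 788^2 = 0.00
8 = 8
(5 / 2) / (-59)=-5 / 118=-0.04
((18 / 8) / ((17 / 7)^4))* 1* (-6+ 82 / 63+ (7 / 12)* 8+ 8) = 86093 / 167042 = 0.52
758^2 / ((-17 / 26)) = -14938664 / 17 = -878744.94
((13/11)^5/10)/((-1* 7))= -371293/11273570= -0.03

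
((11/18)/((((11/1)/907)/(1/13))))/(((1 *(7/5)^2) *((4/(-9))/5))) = -113375/5096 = -22.25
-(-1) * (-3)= -3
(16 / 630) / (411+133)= 1 / 21420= 0.00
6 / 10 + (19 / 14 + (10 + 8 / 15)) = 2623 / 210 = 12.49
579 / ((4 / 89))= 51531 / 4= 12882.75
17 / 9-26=-217 / 9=-24.11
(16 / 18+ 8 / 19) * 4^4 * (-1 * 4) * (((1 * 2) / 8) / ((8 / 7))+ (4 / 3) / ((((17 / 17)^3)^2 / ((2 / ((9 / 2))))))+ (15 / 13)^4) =-457040718848 / 131866137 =-3465.94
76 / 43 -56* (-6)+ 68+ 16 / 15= 262408 / 645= 406.83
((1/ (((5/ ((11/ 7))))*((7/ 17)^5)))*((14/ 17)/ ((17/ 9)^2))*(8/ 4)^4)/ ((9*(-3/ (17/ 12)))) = -432344/ 84035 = -5.14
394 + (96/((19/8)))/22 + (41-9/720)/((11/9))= 7179109/16720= 429.37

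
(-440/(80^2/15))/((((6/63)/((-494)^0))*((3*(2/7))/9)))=-113.70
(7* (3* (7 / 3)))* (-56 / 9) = -2744 / 9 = -304.89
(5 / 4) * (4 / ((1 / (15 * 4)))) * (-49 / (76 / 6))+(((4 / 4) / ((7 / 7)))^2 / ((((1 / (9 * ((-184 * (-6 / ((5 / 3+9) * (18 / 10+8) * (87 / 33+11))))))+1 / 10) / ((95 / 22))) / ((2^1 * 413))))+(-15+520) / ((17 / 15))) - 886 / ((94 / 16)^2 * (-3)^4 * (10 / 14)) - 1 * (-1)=66974211577912796 / 4805865641385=13935.93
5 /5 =1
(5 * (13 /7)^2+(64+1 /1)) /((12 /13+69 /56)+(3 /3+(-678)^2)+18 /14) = 83824 /468514459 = 0.00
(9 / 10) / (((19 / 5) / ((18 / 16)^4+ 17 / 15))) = 0.65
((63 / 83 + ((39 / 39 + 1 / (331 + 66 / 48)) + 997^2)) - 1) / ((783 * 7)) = 73124990818 / 403213419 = 181.36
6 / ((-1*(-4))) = 3 / 2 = 1.50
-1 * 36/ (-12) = 3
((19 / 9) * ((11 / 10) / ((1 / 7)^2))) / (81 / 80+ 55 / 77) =573496 / 8703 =65.90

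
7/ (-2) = -7/ 2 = -3.50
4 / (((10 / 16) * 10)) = 16 / 25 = 0.64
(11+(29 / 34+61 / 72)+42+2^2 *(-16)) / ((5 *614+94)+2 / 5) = -56915 / 19366128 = -0.00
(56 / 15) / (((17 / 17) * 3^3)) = 56 / 405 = 0.14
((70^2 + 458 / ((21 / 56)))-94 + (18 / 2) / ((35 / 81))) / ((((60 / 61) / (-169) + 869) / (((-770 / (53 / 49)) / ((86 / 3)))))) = -172.84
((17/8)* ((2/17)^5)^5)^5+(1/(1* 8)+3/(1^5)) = 112670591441686379805213585203729684120423382948235964442502020236857789654979836641313384672664489065596010556849511393081352105380300723399978680217/36054589261339641537668347265193498918535482543435508621600646475794492689593547725220283095252636500990723378191840322716043211432013971970342476808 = 3.12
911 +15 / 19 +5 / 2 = 34743 / 38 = 914.29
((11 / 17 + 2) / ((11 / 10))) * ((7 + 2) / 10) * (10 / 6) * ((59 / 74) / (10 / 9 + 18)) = 358425 / 2380136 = 0.15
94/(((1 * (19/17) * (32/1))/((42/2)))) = 16779/304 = 55.19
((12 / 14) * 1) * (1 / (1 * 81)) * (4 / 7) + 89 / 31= 117995 / 41013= 2.88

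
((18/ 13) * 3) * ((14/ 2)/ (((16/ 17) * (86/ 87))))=279531/ 8944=31.25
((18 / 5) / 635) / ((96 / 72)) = 27 / 6350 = 0.00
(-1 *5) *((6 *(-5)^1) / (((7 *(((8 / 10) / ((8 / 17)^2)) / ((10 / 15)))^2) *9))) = 1280000 / 15785469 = 0.08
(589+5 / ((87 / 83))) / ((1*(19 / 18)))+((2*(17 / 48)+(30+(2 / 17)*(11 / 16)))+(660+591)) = 207307627 / 112404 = 1844.31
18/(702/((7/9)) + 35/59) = 7434/373007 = 0.02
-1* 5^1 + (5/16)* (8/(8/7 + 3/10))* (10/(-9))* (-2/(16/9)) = -1145/404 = -2.83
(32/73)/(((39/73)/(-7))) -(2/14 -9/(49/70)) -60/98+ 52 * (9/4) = 235738/1911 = 123.36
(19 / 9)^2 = 361 / 81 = 4.46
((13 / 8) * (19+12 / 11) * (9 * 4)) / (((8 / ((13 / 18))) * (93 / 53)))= 60.47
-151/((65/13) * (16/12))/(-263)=0.09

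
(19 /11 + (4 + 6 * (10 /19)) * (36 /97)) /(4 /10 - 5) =-444365 /466279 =-0.95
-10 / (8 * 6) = -5 / 24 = -0.21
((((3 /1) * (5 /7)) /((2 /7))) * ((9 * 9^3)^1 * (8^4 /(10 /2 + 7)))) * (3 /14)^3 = 56687040 /343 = 165268.34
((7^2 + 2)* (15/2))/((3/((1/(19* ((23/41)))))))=11.96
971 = 971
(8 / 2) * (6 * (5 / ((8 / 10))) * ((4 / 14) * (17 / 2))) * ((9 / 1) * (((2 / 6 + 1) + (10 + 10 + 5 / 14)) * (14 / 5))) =1393830 / 7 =199118.57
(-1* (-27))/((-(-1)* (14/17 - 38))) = -459/632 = -0.73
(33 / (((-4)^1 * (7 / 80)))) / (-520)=33 / 182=0.18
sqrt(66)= 8.12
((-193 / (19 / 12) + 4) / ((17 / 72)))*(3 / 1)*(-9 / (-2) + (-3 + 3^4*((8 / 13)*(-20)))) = 6261131520 / 4199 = 1491100.62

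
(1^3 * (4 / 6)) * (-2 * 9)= -12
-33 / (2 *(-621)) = 11 / 414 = 0.03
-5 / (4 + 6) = -1 / 2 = -0.50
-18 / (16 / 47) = -52.88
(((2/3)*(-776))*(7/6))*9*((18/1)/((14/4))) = -27936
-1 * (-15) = 15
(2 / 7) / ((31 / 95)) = 190 / 217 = 0.88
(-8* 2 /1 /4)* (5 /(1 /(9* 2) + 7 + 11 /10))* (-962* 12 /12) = 865800 /367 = 2359.13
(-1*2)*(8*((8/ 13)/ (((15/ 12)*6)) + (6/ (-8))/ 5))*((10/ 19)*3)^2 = 12720/ 4693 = 2.71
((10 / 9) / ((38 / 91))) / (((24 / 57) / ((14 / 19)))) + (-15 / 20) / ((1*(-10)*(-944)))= 30065887 / 6456960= 4.66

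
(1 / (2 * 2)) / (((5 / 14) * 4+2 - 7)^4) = 2401 / 1562500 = 0.00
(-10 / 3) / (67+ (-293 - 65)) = 10 / 873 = 0.01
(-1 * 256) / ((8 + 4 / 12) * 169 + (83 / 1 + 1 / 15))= -0.17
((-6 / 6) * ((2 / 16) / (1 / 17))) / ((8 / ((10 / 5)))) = -17 / 32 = -0.53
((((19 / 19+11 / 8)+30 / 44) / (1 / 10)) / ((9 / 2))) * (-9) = -1345 / 22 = -61.14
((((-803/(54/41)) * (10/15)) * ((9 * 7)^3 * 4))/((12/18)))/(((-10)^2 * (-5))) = 304899903/250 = 1219599.61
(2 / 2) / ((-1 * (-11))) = 1 / 11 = 0.09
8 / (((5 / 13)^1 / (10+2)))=1248 / 5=249.60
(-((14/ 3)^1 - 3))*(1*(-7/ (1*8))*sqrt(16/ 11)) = 35*sqrt(11)/ 66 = 1.76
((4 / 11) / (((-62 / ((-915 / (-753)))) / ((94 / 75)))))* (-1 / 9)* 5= 0.00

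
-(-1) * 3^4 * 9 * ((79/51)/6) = 6399/34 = 188.21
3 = 3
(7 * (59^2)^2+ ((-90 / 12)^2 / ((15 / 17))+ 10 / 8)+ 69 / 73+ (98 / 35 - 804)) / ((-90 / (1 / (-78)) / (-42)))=-216717122909 / 427050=-507474.82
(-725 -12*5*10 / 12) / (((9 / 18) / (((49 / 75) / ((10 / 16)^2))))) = -194432 / 75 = -2592.43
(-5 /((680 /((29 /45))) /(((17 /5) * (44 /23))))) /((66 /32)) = -232 /15525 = -0.01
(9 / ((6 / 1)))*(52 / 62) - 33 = -984 / 31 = -31.74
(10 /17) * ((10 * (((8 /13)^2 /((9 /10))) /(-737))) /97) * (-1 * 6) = 128000 /616163691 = 0.00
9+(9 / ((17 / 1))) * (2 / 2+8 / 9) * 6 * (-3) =-9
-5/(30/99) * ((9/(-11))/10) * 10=27/2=13.50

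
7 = 7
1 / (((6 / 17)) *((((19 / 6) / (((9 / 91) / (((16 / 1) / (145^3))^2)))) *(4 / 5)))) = 7109997508828125 / 1770496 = 4015822407.30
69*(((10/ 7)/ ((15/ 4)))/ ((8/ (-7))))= -23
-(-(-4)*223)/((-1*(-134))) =-446/67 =-6.66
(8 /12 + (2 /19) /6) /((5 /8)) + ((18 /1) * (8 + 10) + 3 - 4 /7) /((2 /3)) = 652681 /1330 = 490.74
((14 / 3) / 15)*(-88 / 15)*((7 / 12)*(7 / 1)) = -15092 / 2025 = -7.45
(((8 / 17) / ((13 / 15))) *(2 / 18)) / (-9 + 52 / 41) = -1640 / 210171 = -0.01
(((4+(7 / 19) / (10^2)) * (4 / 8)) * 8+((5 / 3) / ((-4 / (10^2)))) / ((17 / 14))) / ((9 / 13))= -5762809 / 218025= -26.43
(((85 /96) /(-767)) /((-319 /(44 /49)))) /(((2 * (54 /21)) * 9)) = 85 /1210730976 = 0.00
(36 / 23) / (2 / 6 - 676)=-108 / 46621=-0.00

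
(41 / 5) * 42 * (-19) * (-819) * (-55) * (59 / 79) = -17390631258 / 79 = -220134572.89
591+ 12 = 603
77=77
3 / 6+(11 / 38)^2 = 843 / 1444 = 0.58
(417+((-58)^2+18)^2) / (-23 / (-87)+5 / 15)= 995135667 / 52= 19137224.37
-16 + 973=957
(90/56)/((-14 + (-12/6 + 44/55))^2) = 1125/161728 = 0.01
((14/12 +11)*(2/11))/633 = 0.00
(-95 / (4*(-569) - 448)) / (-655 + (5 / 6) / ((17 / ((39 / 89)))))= -28747 / 539887266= -0.00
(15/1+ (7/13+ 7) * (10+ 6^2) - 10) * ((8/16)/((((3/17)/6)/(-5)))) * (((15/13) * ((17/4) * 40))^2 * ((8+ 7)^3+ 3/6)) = -8531759413068750/2197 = -3883367962252.50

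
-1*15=-15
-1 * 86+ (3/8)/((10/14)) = -3419/40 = -85.48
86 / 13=6.62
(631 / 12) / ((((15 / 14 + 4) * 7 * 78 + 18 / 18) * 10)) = 631 / 332400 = 0.00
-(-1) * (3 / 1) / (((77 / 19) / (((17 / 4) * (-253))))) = -22287 / 28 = -795.96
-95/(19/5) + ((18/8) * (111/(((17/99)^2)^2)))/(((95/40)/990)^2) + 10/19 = 1504861870064650365/30151081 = 49910710334.55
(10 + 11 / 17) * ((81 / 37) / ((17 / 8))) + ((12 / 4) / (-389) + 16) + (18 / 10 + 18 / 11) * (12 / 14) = 6841891649 / 228776735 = 29.91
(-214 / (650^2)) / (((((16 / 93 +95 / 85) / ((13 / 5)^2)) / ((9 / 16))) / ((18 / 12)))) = -0.00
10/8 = 5/4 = 1.25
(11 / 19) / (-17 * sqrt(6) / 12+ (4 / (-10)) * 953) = -0.00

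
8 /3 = 2.67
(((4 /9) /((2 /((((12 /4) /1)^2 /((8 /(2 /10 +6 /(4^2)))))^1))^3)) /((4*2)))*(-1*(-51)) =0.10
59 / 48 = 1.23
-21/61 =-0.34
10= 10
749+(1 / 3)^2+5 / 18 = 13489 / 18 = 749.39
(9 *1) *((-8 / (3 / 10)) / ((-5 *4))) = 12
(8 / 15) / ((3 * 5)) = 8 / 225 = 0.04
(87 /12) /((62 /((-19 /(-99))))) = 551 /24552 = 0.02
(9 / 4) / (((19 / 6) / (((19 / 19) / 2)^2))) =0.18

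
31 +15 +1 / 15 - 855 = -12134 / 15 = -808.93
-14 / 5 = -2.80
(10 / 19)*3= 30 / 19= 1.58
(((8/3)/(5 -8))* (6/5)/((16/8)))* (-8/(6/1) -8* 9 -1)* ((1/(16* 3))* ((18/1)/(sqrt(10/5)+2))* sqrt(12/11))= -223* sqrt(66)/165+446* sqrt(33)/165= 4.55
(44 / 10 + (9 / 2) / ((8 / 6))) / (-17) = -311 / 680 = -0.46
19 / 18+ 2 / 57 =373 / 342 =1.09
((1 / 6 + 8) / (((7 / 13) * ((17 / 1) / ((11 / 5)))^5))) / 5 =14655641 / 133111593750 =0.00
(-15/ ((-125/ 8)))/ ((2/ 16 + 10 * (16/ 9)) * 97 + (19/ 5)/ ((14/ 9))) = 12096/ 21911555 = 0.00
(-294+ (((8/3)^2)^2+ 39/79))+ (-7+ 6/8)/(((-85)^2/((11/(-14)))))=-25158977203/103561416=-242.94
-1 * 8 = -8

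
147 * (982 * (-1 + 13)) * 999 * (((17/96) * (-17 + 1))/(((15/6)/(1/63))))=-155654856/5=-31130971.20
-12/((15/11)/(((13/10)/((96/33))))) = -1573/400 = -3.93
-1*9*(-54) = 486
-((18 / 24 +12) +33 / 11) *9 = -567 / 4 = -141.75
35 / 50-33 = -323 / 10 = -32.30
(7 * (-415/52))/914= -2905/47528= -0.06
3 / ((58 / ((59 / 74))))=177 / 4292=0.04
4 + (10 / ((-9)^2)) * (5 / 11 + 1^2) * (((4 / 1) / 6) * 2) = 11332 / 2673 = 4.24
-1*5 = -5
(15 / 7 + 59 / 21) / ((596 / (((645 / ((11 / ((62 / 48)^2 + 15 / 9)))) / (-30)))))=-1073839 / 19825344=-0.05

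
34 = 34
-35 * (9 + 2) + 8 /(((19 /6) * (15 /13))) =-36367 /95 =-382.81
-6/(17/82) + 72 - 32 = 188/17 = 11.06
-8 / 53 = -0.15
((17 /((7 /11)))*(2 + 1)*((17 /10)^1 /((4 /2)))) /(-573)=-3179 /26740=-0.12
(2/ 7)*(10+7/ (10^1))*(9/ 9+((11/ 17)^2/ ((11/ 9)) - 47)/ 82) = 546449/ 414715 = 1.32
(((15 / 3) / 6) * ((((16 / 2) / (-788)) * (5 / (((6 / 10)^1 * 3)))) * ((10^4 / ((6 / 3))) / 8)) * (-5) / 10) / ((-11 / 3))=-78125 / 39006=-2.00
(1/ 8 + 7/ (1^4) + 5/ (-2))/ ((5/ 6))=111/ 20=5.55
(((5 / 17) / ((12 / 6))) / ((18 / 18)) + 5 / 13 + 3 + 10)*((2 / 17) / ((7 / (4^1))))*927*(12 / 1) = 266130576 / 26299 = 10119.42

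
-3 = -3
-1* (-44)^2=-1936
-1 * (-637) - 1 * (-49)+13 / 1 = 699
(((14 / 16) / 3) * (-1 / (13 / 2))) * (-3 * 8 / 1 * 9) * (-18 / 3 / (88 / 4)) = -378 / 143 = -2.64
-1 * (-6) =6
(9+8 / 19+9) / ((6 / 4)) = 700 / 57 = 12.28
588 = 588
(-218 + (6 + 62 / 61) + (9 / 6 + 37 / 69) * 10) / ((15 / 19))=-3048835 / 12627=-241.45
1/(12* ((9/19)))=19/108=0.18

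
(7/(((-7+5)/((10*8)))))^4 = 6146560000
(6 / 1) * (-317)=-1902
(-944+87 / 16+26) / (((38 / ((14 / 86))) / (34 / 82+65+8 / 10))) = -693678909 / 2679760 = -258.86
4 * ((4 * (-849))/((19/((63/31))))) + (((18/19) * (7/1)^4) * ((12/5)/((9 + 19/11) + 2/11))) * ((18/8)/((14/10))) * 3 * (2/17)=-117062631/100130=-1169.11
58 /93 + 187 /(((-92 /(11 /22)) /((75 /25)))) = -41501 /17112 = -2.43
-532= -532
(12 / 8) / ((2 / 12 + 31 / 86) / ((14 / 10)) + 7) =2709 / 13322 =0.20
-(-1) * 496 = 496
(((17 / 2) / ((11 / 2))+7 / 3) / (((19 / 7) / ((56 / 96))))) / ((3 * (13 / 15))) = 7840 / 24453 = 0.32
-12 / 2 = -6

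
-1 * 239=-239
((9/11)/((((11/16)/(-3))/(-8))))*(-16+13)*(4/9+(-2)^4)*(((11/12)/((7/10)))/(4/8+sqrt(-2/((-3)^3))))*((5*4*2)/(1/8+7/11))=-2455142400/8911+545587200*sqrt(6)/8911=-125545.07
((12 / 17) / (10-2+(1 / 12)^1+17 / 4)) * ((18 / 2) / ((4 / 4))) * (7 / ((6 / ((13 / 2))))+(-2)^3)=-135 / 629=-0.21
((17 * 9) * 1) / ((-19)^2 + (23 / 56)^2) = 28224 / 66625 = 0.42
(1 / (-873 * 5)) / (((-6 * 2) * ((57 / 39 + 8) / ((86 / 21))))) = 559 / 67648770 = 0.00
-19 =-19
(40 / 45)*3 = 2.67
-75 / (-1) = 75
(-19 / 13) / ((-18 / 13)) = 19 / 18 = 1.06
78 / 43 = 1.81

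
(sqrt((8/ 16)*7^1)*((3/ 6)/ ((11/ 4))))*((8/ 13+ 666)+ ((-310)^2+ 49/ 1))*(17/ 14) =21396251*sqrt(14)/ 2002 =39988.73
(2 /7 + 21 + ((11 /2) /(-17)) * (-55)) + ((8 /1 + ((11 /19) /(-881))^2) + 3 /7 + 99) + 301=29842635274145 /66686200798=447.51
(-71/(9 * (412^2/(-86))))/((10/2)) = 3053/3819240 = 0.00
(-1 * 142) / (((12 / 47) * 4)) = -3337 / 24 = -139.04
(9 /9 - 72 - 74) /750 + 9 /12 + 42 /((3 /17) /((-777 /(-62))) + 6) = 1497499 /198600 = 7.54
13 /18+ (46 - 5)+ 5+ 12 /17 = 47.43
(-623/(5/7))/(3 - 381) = 2.31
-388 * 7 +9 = -2707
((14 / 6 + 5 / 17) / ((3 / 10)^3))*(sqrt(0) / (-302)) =0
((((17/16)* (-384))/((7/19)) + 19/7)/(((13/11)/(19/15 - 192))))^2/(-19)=-3117191657918371/1863225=-1673008712.27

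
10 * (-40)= -400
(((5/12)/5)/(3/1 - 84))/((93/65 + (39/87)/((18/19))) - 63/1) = 1885/111941406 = 0.00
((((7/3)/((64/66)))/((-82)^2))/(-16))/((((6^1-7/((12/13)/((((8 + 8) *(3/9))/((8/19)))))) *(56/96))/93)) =27621/697574656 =0.00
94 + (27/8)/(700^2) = 368480027/3920000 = 94.00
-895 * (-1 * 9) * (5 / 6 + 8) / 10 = 28461 / 4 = 7115.25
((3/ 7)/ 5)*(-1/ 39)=-1/ 455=-0.00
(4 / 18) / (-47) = -2 / 423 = -0.00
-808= -808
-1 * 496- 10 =-506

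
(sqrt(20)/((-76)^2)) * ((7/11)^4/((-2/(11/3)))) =-2401 * sqrt(5)/23063568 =-0.00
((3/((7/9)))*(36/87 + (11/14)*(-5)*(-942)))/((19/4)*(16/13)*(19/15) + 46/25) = 19778735925/12808894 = 1544.14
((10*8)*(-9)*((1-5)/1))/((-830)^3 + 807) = -2880/571786193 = -0.00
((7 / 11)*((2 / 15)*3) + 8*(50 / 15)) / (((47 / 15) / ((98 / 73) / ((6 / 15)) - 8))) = -39.90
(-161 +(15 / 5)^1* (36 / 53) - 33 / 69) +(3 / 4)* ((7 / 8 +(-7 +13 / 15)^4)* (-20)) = -704306063717 / 32913000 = -21399.02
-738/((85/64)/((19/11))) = -897408/935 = -959.79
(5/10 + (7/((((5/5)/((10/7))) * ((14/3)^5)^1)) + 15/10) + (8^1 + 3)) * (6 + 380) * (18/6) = 2024804109/134456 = 15059.23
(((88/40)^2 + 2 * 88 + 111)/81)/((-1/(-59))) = 143488/675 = 212.57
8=8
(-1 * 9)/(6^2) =-1/4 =-0.25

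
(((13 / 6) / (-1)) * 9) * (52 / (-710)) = 507 / 355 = 1.43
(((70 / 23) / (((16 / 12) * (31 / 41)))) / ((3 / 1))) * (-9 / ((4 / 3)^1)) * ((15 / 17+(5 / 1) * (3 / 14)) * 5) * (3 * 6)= -3736125 / 3128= -1194.41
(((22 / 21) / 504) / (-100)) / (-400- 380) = 11 / 412776000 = 0.00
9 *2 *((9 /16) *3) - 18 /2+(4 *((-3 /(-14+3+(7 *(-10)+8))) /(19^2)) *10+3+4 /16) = 24.63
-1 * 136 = -136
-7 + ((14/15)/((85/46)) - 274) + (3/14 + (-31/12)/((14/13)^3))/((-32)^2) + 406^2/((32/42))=216066.75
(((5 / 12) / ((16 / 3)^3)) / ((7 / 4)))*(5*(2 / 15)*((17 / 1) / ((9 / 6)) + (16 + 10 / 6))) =435 / 14336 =0.03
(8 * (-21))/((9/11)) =-616/3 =-205.33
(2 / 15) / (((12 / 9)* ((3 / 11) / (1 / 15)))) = 11 / 450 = 0.02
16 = 16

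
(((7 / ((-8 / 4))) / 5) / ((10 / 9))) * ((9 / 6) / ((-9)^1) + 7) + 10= 1139 / 200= 5.70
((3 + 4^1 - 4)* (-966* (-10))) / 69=420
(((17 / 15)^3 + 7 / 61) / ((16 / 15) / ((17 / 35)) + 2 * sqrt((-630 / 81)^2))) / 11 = 2748203 / 341706750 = 0.01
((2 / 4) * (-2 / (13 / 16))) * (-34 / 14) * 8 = 2176 / 91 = 23.91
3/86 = 0.03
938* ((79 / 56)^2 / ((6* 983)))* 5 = 2090735 / 1321152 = 1.58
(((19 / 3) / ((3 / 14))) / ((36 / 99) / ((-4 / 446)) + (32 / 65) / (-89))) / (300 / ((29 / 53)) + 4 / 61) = -0.00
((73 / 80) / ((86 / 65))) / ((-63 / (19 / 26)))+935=162105173 / 173376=934.99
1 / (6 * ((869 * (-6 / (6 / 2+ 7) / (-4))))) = 10 / 7821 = 0.00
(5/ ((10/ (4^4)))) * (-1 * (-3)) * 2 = 768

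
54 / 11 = 4.91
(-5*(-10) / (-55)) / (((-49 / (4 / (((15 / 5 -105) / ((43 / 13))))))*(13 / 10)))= -8600 / 4645641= -0.00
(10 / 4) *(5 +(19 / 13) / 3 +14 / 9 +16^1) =6740 / 117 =57.61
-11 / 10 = -1.10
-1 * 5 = -5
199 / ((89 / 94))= 18706 / 89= 210.18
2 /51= 0.04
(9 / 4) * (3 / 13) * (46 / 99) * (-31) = -2139 / 286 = -7.48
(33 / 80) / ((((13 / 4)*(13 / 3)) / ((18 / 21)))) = 297 / 11830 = 0.03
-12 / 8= -3 / 2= -1.50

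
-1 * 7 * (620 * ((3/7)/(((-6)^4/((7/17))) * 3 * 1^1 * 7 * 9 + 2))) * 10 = -9300/297433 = -0.03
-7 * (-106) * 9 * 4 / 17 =26712 / 17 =1571.29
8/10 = 4/5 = 0.80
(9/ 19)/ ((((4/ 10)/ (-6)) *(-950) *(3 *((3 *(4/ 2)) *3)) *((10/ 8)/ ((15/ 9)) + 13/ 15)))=3/ 35017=0.00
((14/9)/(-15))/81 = -14/10935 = -0.00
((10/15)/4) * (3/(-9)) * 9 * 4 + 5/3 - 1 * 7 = -22/3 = -7.33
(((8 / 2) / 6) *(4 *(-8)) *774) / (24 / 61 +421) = -1007232 / 25705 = -39.18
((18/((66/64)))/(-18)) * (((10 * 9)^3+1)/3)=-235636.69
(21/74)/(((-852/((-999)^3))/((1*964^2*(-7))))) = -153375115030326/71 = -2160212887751.07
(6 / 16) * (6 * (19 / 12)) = 57 / 16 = 3.56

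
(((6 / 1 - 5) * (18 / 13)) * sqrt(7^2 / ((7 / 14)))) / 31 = 126 * sqrt(2) / 403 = 0.44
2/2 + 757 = 758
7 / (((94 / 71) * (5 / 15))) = 1491 / 94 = 15.86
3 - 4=-1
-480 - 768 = -1248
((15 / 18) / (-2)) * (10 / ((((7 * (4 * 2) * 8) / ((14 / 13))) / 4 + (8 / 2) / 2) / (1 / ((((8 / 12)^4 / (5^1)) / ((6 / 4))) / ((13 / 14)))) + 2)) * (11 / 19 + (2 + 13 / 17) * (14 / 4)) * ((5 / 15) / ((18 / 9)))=-290671875 / 204337552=-1.42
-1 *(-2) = 2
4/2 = 2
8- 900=-892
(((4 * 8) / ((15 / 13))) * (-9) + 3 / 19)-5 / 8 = -190051 / 760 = -250.07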